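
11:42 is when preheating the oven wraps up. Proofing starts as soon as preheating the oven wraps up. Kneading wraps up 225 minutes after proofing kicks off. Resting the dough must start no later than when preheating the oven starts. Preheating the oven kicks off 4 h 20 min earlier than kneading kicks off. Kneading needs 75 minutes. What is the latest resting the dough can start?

Proofing starts at 11:42.
Kneading ends at 11:42 + 225 min = 15:27.
Kneading starts at 15:27 − 75 min = 14:12.
Preheating the oven starts at 14:12 − 260 min = 09:52.
Resting the dough is bounded by preheating the oven, so the latest it can start is 09:52.

09:52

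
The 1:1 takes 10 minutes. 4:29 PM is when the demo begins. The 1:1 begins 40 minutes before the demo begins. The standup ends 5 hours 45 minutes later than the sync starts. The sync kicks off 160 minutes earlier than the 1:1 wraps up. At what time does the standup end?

The 1:1 starts at 4:29 PM − 40 min = 3:49 PM.
The 1:1 ends at 3:49 PM + 10 min = 3:59 PM.
The sync starts at 3:59 PM − 160 min = 1:19 PM.
The standup ends at 1:19 PM + 345 min = 7:04 PM.

7:04 PM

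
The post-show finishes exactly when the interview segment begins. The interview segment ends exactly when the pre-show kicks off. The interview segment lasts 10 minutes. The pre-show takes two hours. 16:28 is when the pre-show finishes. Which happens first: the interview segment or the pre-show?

The pre-show starts at 16:28 − 120 min = 14:28.
So the interview segment ends at 14:28.
The interview segment starts at 14:28 − 10 min = 14:18.
The interview segment starts at 14:18 and the pre-show starts at 14:28, so the interview segment is first.

the interview segment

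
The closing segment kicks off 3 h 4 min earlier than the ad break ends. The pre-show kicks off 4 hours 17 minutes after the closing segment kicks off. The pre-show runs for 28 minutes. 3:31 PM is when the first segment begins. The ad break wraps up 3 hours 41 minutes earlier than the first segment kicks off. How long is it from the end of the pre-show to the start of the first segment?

120 minutes

The ad break ends at 3:31 PM − 221 min = 11:50 AM.
The closing segment starts at 11:50 AM − 184 min = 8:46 AM.
The pre-show starts at 8:46 AM + 257 min = 1:03 PM.
The pre-show ends at 1:03 PM + 28 min = 1:31 PM.
From 1:31 PM to 3:31 PM is 120 minutes.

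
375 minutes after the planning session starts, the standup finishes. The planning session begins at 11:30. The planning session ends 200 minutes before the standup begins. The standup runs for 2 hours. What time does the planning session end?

The standup ends at 11:30 + 375 min = 17:45.
The standup starts at 17:45 − 120 min = 15:45.
The planning session ends at 15:45 − 200 min = 12:25.

12:25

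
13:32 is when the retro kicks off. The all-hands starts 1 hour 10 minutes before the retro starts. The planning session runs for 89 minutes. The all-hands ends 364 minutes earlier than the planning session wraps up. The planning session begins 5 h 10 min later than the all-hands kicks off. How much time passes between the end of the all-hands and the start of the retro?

The all-hands starts at 13:32 − 70 min = 12:22.
The planning session starts at 12:22 + 310 min = 17:32.
The planning session ends at 17:32 + 89 min = 19:01.
The all-hands ends at 19:01 − 364 min = 12:57.
From 12:57 to 13:32 is 35 minutes.

35 minutes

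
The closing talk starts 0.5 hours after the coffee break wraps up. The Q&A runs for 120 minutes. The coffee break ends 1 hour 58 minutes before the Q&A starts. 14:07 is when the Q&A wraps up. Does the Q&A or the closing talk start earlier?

The Q&A starts at 14:07 − 120 min = 12:07.
The coffee break ends at 12:07 − 118 min = 10:09.
The closing talk starts at 10:09 + 30 min = 10:39.
The Q&A starts at 12:07 and the closing talk starts at 10:39, so the closing talk is first.

the closing talk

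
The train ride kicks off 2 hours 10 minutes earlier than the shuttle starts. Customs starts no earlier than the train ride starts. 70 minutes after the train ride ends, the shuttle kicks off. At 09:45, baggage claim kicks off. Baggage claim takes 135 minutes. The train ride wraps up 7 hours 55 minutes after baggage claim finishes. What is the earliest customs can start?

Baggage claim ends at 09:45 + 135 min = 12:00.
The train ride ends at 12:00 + 475 min = 19:55.
The shuttle starts at 19:55 + 70 min = 21:05.
The train ride starts at 21:05 − 130 min = 18:55.
Customs is bounded by the train ride, so the earliest it can start is 18:55.

18:55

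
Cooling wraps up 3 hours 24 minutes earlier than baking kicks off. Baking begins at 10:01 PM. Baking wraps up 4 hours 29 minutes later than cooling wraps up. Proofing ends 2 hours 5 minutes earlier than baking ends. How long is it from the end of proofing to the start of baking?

an hour

Cooling ends at 10:01 PM − 204 min = 6:37 PM.
Baking ends at 6:37 PM + 269 min = 11:06 PM.
Proofing ends at 11:06 PM − 125 min = 9:01 PM.
From 9:01 PM to 10:01 PM is an hour.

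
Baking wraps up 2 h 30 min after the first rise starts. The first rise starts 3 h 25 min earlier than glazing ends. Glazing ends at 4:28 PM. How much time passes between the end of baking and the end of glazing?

The first rise starts at 4:28 PM − 205 min = 1:03 PM.
Baking ends at 1:03 PM + 150 min = 3:33 PM.
From 3:33 PM to 4:28 PM is 55 minutes.

55 minutes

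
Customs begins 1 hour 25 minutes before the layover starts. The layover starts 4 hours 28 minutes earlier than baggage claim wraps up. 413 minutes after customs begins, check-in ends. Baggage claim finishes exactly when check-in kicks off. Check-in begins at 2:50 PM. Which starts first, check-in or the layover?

Baggage claim ends at 2:50 PM.
The layover starts at 2:50 PM − 268 min = 10:22 AM.
Check-in starts at 2:50 PM and the layover starts at 10:22 AM, so the layover is first.

the layover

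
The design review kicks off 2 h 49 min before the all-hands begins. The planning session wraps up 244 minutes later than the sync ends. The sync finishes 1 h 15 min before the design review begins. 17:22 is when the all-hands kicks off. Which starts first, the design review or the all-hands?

the design review

The design review starts at 17:22 − 169 min = 14:33.
The design review starts at 14:33 and the all-hands starts at 17:22, so the design review is first.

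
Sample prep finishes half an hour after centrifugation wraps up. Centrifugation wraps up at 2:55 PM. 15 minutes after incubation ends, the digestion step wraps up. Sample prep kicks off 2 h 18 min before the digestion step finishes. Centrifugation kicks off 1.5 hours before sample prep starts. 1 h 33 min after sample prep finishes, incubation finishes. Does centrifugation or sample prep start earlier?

centrifugation

Sample prep ends at 2:55 PM + 30 min = 3:25 PM.
Incubation ends at 3:25 PM + 93 min = 4:58 PM.
The digestion step ends at 4:58 PM + 15 min = 5:13 PM.
Sample prep starts at 5:13 PM − 138 min = 2:55 PM.
Centrifugation starts at 2:55 PM − 90 min = 1:25 PM.
Centrifugation starts at 1:25 PM and sample prep starts at 2:55 PM, so centrifugation is first.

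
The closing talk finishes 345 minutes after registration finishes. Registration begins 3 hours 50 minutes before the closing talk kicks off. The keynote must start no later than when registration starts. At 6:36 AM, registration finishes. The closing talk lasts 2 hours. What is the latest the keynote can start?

6:31 AM

The closing talk ends at 6:36 AM + 345 min = 12:21 PM.
The closing talk starts at 12:21 PM − 120 min = 10:21 AM.
Registration starts at 10:21 AM − 230 min = 6:31 AM.
The keynote is bounded by registration, so the latest it can start is 6:31 AM.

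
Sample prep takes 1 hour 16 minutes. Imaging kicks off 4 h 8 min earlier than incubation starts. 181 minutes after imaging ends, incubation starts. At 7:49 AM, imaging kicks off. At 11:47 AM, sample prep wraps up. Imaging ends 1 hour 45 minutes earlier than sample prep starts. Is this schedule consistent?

Sample prep starts at 11:47 AM − 76 min = 10:31 AM.
Imaging ends at 10:31 AM − 105 min = 8:46 AM.
Incubation starts at 8:46 AM + 181 min = 11:47 AM.
Imaging starts at 11:47 AM − 248 min = 7:39 AM.
But imaging is also said to start at 7:49 AM — a 10-minute conflict.

No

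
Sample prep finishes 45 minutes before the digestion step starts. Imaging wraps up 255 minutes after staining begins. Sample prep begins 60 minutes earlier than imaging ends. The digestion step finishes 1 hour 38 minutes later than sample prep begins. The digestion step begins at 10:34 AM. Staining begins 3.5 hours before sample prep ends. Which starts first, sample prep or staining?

Sample prep ends at 10:34 AM − 45 min = 9:49 AM.
Staining starts at 9:49 AM − 210 min = 6:19 AM.
Imaging ends at 6:19 AM + 255 min = 10:34 AM.
Sample prep starts at 10:34 AM − 60 min = 9:34 AM.
Sample prep starts at 9:34 AM and staining starts at 6:19 AM, so staining is first.

staining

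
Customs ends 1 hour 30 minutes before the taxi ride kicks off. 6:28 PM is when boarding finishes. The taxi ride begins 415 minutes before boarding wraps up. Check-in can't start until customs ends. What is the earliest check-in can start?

The taxi ride starts at 6:28 PM − 415 min = 11:33 AM.
Customs ends at 11:33 AM − 90 min = 10:03 AM.
Check-in is bounded by customs, so the earliest it can start is 10:03 AM.

10:03 AM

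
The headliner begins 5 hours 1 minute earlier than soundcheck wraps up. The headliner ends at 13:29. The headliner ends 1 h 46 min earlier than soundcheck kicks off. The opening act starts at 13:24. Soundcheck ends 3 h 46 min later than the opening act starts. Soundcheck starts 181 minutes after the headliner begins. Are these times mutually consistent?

No

Soundcheck ends at 13:24 + 226 min = 17:10.
The headliner starts at 17:10 − 301 min = 12:09.
Soundcheck starts at 12:09 + 181 min = 15:10.
The headliner ends at 15:10 − 106 min = 13:24.
But the headliner is also said to end at 13:29 — a 5-minute conflict.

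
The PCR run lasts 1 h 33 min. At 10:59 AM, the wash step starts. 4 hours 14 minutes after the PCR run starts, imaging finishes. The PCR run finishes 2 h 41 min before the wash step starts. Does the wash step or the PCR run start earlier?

the PCR run

The PCR run ends at 10:59 AM − 161 min = 8:18 AM.
The PCR run starts at 8:18 AM − 93 min = 6:45 AM.
The wash step starts at 10:59 AM and the PCR run starts at 6:45 AM, so the PCR run is first.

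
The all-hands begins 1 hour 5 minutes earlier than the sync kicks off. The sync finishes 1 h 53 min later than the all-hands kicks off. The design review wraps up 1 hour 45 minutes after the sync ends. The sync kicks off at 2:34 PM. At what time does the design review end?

The all-hands starts at 2:34 PM − 65 min = 1:29 PM.
The sync ends at 1:29 PM + 113 min = 3:22 PM.
The design review ends at 3:22 PM + 105 min = 5:07 PM.

5:07 PM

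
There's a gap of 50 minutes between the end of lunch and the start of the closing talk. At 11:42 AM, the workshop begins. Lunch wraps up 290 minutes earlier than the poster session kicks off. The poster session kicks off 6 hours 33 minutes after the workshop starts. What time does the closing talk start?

The poster session starts at 11:42 AM + 393 min = 6:15 PM.
Lunch ends at 6:15 PM − 290 min = 1:25 PM.
The closing talk starts at 1:25 PM + 50 min = 2:15 PM.

2:15 PM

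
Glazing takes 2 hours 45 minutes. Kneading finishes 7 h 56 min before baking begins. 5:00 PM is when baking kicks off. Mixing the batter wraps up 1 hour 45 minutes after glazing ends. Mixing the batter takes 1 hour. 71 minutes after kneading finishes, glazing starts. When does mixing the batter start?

Kneading ends at 5:00 PM − 476 min = 9:04 AM.
Glazing starts at 9:04 AM + 71 min = 10:15 AM.
Glazing ends at 10:15 AM + 165 min = 1:00 PM.
Mixing the batter ends at 1:00 PM + 105 min = 2:45 PM.
Mixing the batter starts at 2:45 PM − 60 min = 1:45 PM.

1:45 PM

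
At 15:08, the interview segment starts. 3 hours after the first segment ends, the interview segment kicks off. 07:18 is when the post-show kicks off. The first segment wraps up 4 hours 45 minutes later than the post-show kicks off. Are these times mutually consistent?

No

The first segment ends at 07:18 + 285 min = 12:03.
The interview segment starts at 12:03 + 180 min = 15:03.
But the interview segment is also said to start at 15:08 — a 5-minute conflict.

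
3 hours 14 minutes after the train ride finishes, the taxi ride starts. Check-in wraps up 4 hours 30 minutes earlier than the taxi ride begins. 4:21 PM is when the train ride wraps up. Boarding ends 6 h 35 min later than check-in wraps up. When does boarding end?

9:40 PM

The taxi ride starts at 4:21 PM + 194 min = 7:35 PM.
Check-in ends at 7:35 PM − 270 min = 3:05 PM.
Boarding ends at 3:05 PM + 395 min = 9:40 PM.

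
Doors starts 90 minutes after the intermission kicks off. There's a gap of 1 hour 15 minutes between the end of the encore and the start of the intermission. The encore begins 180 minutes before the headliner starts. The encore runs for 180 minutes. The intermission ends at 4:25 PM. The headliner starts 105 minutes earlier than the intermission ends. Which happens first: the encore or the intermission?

The headliner starts at 4:25 PM − 105 min = 2:40 PM.
The encore starts at 2:40 PM − 180 min = 11:40 AM.
The encore ends at 11:40 AM + 180 min = 2:40 PM.
The intermission starts at 2:40 PM + 75 min = 3:55 PM.
The encore starts at 11:40 AM and the intermission starts at 3:55 PM, so the encore is first.

the encore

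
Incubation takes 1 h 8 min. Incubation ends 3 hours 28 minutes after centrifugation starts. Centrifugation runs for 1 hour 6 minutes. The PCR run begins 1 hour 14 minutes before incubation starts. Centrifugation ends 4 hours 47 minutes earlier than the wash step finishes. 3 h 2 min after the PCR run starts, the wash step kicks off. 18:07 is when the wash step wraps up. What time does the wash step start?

16:22

Centrifugation ends at 18:07 − 287 min = 13:20.
Centrifugation starts at 13:20 − 66 min = 12:14.
Incubation ends at 12:14 + 208 min = 15:42.
Incubation starts at 15:42 − 68 min = 14:34.
The PCR run starts at 14:34 − 74 min = 13:20.
The wash step starts at 13:20 + 182 min = 16:22.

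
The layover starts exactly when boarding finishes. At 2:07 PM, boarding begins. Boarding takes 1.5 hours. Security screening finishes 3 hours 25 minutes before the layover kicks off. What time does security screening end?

12:12 PM

Boarding ends at 2:07 PM + 90 min = 3:37 PM.
So the layover starts at 3:37 PM.
Security screening ends at 3:37 PM − 205 min = 12:12 PM.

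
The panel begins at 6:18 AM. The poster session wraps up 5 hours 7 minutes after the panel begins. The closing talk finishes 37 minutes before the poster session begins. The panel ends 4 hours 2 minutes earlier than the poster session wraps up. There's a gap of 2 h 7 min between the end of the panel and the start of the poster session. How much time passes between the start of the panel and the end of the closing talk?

The poster session ends at 6:18 AM + 307 min = 11:25 AM.
The panel ends at 11:25 AM − 242 min = 7:23 AM.
The poster session starts at 7:23 AM + 127 min = 9:30 AM.
The closing talk ends at 9:30 AM − 37 min = 8:53 AM.
From 6:18 AM to 8:53 AM is 155 minutes.

155 minutes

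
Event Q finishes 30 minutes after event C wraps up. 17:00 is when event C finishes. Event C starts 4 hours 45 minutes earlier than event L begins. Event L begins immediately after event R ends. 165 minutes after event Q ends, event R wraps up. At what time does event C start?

Event Q ends at 17:00 + 30 min = 17:30.
Event R ends at 17:30 + 165 min = 20:15.
So event L starts at 20:15.
Event C starts at 20:15 − 285 min = 15:30.

15:30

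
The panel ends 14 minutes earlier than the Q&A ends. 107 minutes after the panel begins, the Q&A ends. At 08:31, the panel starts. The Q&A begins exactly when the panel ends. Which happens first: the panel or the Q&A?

The Q&A ends at 08:31 + 107 min = 10:18.
The panel ends at 10:18 − 14 min = 10:04.
So the Q&A starts at 10:04.
The panel starts at 08:31 and the Q&A starts at 10:04, so the panel is first.

the panel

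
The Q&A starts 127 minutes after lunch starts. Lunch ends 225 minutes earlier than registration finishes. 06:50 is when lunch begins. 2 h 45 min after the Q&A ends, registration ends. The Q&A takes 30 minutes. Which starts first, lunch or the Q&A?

lunch

The Q&A starts at 06:50 + 127 min = 08:57.
Lunch starts at 06:50 and the Q&A starts at 08:57, so lunch is first.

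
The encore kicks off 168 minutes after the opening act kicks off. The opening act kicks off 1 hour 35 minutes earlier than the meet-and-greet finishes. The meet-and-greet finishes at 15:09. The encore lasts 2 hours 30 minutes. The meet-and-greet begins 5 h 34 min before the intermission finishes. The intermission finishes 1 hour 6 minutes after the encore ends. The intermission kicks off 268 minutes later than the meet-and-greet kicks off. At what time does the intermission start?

The opening act starts at 15:09 − 95 min = 13:34.
The encore starts at 13:34 + 168 min = 16:22.
The encore ends at 16:22 + 150 min = 18:52.
The intermission ends at 18:52 + 66 min = 19:58.
The meet-and-greet starts at 19:58 − 334 min = 14:24.
The intermission starts at 14:24 + 268 min = 18:52.

18:52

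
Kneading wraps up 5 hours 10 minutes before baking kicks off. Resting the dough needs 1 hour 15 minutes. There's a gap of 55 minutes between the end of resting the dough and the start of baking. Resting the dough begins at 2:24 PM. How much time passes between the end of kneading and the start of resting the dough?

Resting the dough ends at 2:24 PM + 75 min = 3:39 PM.
Baking starts at 3:39 PM + 55 min = 4:34 PM.
Kneading ends at 4:34 PM − 310 min = 11:24 AM.
From 11:24 AM to 2:24 PM is 3 hours.

3 hours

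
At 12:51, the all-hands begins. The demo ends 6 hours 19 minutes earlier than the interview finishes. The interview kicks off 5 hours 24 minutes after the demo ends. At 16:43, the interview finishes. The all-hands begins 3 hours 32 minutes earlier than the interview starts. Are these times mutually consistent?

The demo ends at 16:43 − 379 min = 10:24.
The interview starts at 10:24 + 324 min = 15:48.
The all-hands starts at 15:48 − 212 min = 12:16.
But the all-hands is also said to start at 12:51 — a 35-minute conflict.

No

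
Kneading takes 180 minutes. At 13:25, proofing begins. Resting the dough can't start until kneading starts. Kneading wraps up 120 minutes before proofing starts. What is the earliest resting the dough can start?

08:25

Kneading ends at 13:25 − 120 min = 11:25.
Kneading starts at 11:25 − 180 min = 08:25.
Resting the dough is bounded by kneading, so the earliest it can start is 08:25.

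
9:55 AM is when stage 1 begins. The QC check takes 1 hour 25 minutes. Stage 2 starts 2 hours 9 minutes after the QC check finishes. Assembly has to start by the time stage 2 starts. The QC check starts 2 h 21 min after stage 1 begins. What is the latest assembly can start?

3:50 PM

The QC check starts at 9:55 AM + 141 min = 12:16 PM.
The QC check ends at 12:16 PM + 85 min = 1:41 PM.
Stage 2 starts at 1:41 PM + 129 min = 3:50 PM.
Assembly is bounded by stage 2, so the latest it can start is 3:50 PM.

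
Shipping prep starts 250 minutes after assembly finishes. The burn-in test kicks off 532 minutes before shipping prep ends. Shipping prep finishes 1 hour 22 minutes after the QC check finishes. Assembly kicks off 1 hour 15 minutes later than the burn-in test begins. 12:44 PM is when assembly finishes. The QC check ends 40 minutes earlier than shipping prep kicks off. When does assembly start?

Shipping prep starts at 12:44 PM + 250 min = 4:54 PM.
The QC check ends at 4:54 PM − 40 min = 4:14 PM.
Shipping prep ends at 4:14 PM + 82 min = 5:36 PM.
The burn-in test starts at 5:36 PM − 532 min = 8:44 AM.
Assembly starts at 8:44 AM + 75 min = 9:59 AM.

9:59 AM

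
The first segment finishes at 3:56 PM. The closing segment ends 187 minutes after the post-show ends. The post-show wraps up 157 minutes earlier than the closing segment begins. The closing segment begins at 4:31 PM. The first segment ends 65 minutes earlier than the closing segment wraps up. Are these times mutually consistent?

Yes

The post-show ends at 4:31 PM − 157 min = 1:54 PM.
The closing segment ends at 1:54 PM + 187 min = 5:01 PM.
The first segment ends at 5:01 PM − 65 min = 3:56 PM.
That matches the stated 3:56 PM, so the schedule is consistent.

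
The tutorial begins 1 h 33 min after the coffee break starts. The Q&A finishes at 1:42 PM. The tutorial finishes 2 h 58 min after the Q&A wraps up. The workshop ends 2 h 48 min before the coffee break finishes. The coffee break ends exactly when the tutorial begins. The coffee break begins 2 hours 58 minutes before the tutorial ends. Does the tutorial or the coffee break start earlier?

The tutorial ends at 1:42 PM + 178 min = 4:40 PM.
The coffee break starts at 4:40 PM − 178 min = 1:42 PM.
The tutorial starts at 1:42 PM + 93 min = 3:15 PM.
The tutorial starts at 3:15 PM and the coffee break starts at 1:42 PM, so the coffee break is first.

the coffee break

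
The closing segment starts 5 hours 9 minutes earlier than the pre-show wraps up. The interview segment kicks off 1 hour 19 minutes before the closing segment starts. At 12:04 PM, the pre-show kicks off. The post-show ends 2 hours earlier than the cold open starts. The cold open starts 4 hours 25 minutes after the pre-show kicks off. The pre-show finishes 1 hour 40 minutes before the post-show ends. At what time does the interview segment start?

The cold open starts at 12:04 PM + 265 min = 4:29 PM.
The post-show ends at 4:29 PM − 120 min = 2:29 PM.
The pre-show ends at 2:29 PM − 100 min = 12:49 PM.
The closing segment starts at 12:49 PM − 309 min = 7:40 AM.
The interview segment starts at 7:40 AM − 79 min = 6:21 AM.

6:21 AM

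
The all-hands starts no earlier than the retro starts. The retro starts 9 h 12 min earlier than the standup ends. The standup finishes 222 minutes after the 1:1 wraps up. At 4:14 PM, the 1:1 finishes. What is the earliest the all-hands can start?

10:44 AM

The standup ends at 4:14 PM + 222 min = 7:56 PM.
The retro starts at 7:56 PM − 552 min = 10:44 AM.
The all-hands is bounded by the retro, so the earliest it can start is 10:44 AM.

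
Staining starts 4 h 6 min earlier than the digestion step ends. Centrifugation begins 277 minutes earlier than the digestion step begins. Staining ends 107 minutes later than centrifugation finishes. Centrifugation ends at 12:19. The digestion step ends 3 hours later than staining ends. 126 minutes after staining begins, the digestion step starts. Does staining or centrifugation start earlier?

centrifugation

Staining ends at 12:19 + 107 min = 14:06.
The digestion step ends at 14:06 + 180 min = 17:06.
Staining starts at 17:06 − 246 min = 13:00.
The digestion step starts at 13:00 + 126 min = 15:06.
Centrifugation starts at 15:06 − 277 min = 10:29.
Staining starts at 13:00 and centrifugation starts at 10:29, so centrifugation is first.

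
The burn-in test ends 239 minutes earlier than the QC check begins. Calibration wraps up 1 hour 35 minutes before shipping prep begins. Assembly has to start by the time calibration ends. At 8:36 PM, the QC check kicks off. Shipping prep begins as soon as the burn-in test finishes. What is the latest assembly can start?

The burn-in test ends at 8:36 PM − 239 min = 4:37 PM.
So shipping prep starts at 4:37 PM.
Calibration ends at 4:37 PM − 95 min = 3:02 PM.
Assembly is bounded by calibration, so the latest it can start is 3:02 PM.

3:02 PM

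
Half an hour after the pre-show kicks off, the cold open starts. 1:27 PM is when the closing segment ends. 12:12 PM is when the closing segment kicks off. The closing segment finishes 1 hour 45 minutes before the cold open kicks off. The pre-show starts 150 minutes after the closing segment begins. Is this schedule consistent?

Yes

The pre-show starts at 12:12 PM + 150 min = 2:42 PM.
The cold open starts at 2:42 PM + 30 min = 3:12 PM.
The closing segment ends at 3:12 PM − 105 min = 1:27 PM.
That matches the stated 1:27 PM, so the schedule is consistent.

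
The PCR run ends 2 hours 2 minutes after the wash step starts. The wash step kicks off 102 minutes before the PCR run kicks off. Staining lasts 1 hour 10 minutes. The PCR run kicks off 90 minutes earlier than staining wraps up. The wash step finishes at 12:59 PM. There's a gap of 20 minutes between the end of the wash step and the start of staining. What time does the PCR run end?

1:19 PM

Staining starts at 12:59 PM + 20 min = 1:19 PM.
Staining ends at 1:19 PM + 70 min = 2:29 PM.
The PCR run starts at 2:29 PM − 90 min = 12:59 PM.
The wash step starts at 12:59 PM − 102 min = 11:17 AM.
The PCR run ends at 11:17 AM + 122 min = 1:19 PM.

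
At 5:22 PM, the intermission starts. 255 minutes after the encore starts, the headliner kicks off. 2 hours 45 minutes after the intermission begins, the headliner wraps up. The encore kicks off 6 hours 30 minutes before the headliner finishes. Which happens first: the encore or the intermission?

the encore

The headliner ends at 5:22 PM + 165 min = 8:07 PM.
The encore starts at 8:07 PM − 390 min = 1:37 PM.
The encore starts at 1:37 PM and the intermission starts at 5:22 PM, so the encore is first.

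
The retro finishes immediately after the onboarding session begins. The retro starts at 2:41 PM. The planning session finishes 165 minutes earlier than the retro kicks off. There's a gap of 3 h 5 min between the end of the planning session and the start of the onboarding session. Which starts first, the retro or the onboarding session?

The planning session ends at 2:41 PM − 165 min = 11:56 AM.
The onboarding session starts at 11:56 AM + 185 min = 3:01 PM.
The retro starts at 2:41 PM and the onboarding session starts at 3:01 PM, so the retro is first.

the retro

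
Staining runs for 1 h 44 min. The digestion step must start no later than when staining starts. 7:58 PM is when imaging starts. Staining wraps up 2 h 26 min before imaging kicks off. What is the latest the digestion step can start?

3:48 PM

Staining ends at 7:58 PM − 146 min = 5:32 PM.
Staining starts at 5:32 PM − 104 min = 3:48 PM.
The digestion step is bounded by staining, so the latest it can start is 3:48 PM.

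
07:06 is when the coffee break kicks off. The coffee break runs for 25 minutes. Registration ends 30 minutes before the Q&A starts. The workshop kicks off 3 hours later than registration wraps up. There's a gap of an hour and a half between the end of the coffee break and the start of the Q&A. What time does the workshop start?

11:31

The coffee break ends at 07:06 + 25 min = 07:31.
The Q&A starts at 07:31 + 90 min = 09:01.
Registration ends at 09:01 − 30 min = 08:31.
The workshop starts at 08:31 + 180 min = 11:31.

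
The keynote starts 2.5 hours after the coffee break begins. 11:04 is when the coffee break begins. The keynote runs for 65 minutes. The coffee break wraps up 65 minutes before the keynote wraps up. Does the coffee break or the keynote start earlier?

The keynote starts at 11:04 + 150 min = 13:34.
The coffee break starts at 11:04 and the keynote starts at 13:34, so the coffee break is first.

the coffee break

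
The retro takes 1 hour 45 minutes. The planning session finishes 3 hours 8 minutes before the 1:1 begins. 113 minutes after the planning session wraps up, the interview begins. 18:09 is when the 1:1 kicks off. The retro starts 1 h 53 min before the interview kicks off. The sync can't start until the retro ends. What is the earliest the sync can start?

The planning session ends at 18:09 − 188 min = 15:01.
The interview starts at 15:01 + 113 min = 16:54.
The retro starts at 16:54 − 113 min = 15:01.
The retro ends at 15:01 + 105 min = 16:46.
The sync is bounded by the retro, so the earliest it can start is 16:46.

16:46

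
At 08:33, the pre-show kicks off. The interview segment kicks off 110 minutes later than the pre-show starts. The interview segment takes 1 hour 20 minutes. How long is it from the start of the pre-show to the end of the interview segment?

3 hours 10 minutes

The interview segment starts at 08:33 + 110 min = 10:23.
The interview segment ends at 10:23 + 80 min = 11:43.
From 08:33 to 11:43 is 3 hours 10 minutes.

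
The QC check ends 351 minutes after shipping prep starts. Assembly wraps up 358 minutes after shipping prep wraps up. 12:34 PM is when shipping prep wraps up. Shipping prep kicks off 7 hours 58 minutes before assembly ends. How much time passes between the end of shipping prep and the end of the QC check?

3 hours 51 minutes

Assembly ends at 12:34 PM + 358 min = 6:32 PM.
Shipping prep starts at 6:32 PM − 478 min = 10:34 AM.
The QC check ends at 10:34 AM + 351 min = 4:25 PM.
From 12:34 PM to 4:25 PM is 3 hours 51 minutes.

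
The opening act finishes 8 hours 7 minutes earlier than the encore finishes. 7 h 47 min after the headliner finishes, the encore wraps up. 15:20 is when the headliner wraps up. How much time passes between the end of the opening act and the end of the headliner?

The encore ends at 15:20 + 467 min = 23:07.
The opening act ends at 23:07 − 487 min = 15:00.
From 15:00 to 15:20 is 20 minutes.

20 minutes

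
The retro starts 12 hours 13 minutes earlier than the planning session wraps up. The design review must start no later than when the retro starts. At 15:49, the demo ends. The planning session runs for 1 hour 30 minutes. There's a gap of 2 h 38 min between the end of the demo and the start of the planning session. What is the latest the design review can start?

07:44

The planning session starts at 15:49 + 158 min = 18:27.
The planning session ends at 18:27 + 90 min = 19:57.
The retro starts at 19:57 − 733 min = 07:44.
The design review is bounded by the retro, so the latest it can start is 07:44.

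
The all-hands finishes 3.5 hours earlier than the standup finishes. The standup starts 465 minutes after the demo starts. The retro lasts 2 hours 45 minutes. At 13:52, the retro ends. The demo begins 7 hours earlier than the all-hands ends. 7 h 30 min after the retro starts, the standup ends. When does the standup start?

The retro starts at 13:52 − 165 min = 11:07.
The standup ends at 11:07 + 450 min = 18:37.
The all-hands ends at 18:37 − 210 min = 15:07.
The demo starts at 15:07 − 420 min = 08:07.
The standup starts at 08:07 + 465 min = 15:52.

15:52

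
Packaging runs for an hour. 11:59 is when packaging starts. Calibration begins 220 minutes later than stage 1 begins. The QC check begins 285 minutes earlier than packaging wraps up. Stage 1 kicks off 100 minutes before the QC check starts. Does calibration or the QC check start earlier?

the QC check

Packaging ends at 11:59 + 60 min = 12:59.
The QC check starts at 12:59 − 285 min = 08:14.
Stage 1 starts at 08:14 − 100 min = 06:34.
Calibration starts at 06:34 + 220 min = 10:14.
Calibration starts at 10:14 and the QC check starts at 08:14, so the QC check is first.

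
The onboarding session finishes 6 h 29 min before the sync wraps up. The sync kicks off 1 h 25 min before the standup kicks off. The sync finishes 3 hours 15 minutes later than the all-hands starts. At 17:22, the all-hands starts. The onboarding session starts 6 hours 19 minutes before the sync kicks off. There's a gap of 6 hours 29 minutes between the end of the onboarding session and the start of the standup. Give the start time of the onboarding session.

The sync ends at 17:22 + 195 min = 20:37.
The onboarding session ends at 20:37 − 389 min = 14:08.
The standup starts at 14:08 + 389 min = 20:37.
The sync starts at 20:37 − 85 min = 19:12.
The onboarding session starts at 19:12 − 379 min = 12:53.

12:53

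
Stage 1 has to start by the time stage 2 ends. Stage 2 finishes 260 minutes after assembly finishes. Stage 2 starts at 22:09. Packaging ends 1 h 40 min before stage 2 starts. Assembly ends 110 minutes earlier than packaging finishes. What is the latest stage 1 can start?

22:59

Packaging ends at 22:09 − 100 min = 20:29.
Assembly ends at 20:29 − 110 min = 18:39.
Stage 2 ends at 18:39 + 260 min = 22:59.
Stage 1 is bounded by stage 2, so the latest it can start is 22:59.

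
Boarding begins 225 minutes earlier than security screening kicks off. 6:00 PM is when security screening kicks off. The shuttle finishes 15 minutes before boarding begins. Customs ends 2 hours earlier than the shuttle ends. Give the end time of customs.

Boarding starts at 6:00 PM − 225 min = 2:15 PM.
The shuttle ends at 2:15 PM − 15 min = 2:00 PM.
Customs ends at 2:00 PM − 120 min = 12:00 PM.

12:00 PM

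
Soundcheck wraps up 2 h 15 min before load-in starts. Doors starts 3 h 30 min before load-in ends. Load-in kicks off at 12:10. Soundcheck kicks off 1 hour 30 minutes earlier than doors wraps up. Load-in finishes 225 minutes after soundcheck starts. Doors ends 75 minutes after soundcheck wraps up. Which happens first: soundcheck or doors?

soundcheck

Soundcheck ends at 12:10 − 135 min = 09:55.
Doors ends at 09:55 + 75 min = 11:10.
Soundcheck starts at 11:10 − 90 min = 09:40.
Load-in ends at 09:40 + 225 min = 13:25.
Doors starts at 13:25 − 210 min = 09:55.
Soundcheck starts at 09:40 and doors starts at 09:55, so soundcheck is first.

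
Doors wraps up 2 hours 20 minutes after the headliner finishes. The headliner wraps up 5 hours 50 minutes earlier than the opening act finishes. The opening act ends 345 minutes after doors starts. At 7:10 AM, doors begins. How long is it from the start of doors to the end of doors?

2 hours 15 minutes

The opening act ends at 7:10 AM + 345 min = 12:55 PM.
The headliner ends at 12:55 PM − 350 min = 7:05 AM.
Doors ends at 7:05 AM + 140 min = 9:25 AM.
From 7:10 AM to 9:25 AM is 2 hours 15 minutes.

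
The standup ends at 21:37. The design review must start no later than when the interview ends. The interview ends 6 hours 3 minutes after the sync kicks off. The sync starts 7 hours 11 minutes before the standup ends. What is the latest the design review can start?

20:29

The sync starts at 21:37 − 431 min = 14:26.
The interview ends at 14:26 + 363 min = 20:29.
The design review is bounded by the interview, so the latest it can start is 20:29.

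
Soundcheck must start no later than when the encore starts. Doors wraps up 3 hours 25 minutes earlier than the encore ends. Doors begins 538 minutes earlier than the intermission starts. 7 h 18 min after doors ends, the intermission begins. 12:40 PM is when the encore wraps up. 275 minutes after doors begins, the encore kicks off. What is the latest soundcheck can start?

Doors ends at 12:40 PM − 205 min = 9:15 AM.
The intermission starts at 9:15 AM + 438 min = 4:33 PM.
Doors starts at 4:33 PM − 538 min = 7:35 AM.
The encore starts at 7:35 AM + 275 min = 12:10 PM.
Soundcheck is bounded by the encore, so the latest it can start is 12:10 PM.

12:10 PM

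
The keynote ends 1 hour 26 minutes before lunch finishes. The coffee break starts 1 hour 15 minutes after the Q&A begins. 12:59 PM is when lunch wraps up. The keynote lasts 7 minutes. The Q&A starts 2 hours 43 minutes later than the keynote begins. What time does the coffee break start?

The keynote ends at 12:59 PM − 86 min = 11:33 AM.
The keynote starts at 11:33 AM − 7 min = 11:26 AM.
The Q&A starts at 11:26 AM + 163 min = 2:09 PM.
The coffee break starts at 2:09 PM + 75 min = 3:24 PM.

3:24 PM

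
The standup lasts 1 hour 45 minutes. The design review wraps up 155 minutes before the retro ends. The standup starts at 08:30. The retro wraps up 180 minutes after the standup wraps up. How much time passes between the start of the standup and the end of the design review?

130 minutes

The standup ends at 08:30 + 105 min = 10:15.
The retro ends at 10:15 + 180 min = 13:15.
The design review ends at 13:15 − 155 min = 10:40.
From 08:30 to 10:40 is 130 minutes.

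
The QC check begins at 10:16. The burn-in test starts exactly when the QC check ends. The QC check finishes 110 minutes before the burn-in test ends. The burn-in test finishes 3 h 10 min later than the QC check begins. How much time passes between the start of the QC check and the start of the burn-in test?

80 minutes

The burn-in test ends at 10:16 + 190 min = 13:26.
The QC check ends at 13:26 − 110 min = 11:36.
So the burn-in test starts at 11:36.
From 10:16 to 11:36 is 80 minutes.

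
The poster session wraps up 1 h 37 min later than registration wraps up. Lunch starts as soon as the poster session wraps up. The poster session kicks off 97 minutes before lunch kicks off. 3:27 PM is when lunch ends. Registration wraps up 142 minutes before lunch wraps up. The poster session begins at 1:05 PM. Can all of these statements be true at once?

Registration ends at 3:27 PM − 142 min = 1:05 PM.
The poster session ends at 1:05 PM + 97 min = 2:42 PM.
So lunch starts at 2:42 PM.
The poster session starts at 2:42 PM − 97 min = 1:05 PM.
That matches the stated 1:05 PM, so the schedule is consistent.

Yes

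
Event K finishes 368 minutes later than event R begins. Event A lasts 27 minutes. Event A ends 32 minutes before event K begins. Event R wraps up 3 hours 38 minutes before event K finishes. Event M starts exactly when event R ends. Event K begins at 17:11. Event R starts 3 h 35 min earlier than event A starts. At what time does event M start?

Event A ends at 17:11 − 32 min = 16:39.
Event A starts at 16:39 − 27 min = 16:12.
Event R starts at 16:12 − 215 min = 12:37.
Event K ends at 12:37 + 368 min = 18:45.
Event R ends at 18:45 − 218 min = 15:07.
So event M starts at 15:07.

15:07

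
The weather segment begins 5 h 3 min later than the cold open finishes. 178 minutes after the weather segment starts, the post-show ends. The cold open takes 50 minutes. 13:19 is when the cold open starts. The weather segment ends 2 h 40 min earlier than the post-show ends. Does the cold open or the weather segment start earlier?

the cold open

The cold open ends at 13:19 + 50 min = 14:09.
The weather segment starts at 14:09 + 303 min = 19:12.
The cold open starts at 13:19 and the weather segment starts at 19:12, so the cold open is first.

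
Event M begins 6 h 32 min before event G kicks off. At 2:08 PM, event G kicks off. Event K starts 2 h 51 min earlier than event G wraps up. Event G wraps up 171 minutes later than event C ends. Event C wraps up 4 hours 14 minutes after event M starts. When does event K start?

11:50 AM

Event M starts at 2:08 PM − 392 min = 7:36 AM.
Event C ends at 7:36 AM + 254 min = 11:50 AM.
Event G ends at 11:50 AM + 171 min = 2:41 PM.
Event K starts at 2:41 PM − 171 min = 11:50 AM.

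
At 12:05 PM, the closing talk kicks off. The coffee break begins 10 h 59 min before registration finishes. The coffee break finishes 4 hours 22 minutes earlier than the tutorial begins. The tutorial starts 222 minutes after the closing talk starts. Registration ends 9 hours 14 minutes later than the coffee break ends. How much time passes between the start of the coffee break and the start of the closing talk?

The tutorial starts at 12:05 PM + 222 min = 3:47 PM.
The coffee break ends at 3:47 PM − 262 min = 11:25 AM.
Registration ends at 11:25 AM + 554 min = 8:39 PM.
The coffee break starts at 8:39 PM − 659 min = 9:40 AM.
From 9:40 AM to 12:05 PM is 2 h 25 min.

2 h 25 min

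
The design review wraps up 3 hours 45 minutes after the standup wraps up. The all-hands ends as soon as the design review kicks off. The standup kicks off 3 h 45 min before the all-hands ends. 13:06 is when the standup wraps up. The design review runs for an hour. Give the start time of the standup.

12:06

The design review ends at 13:06 + 225 min = 16:51.
The design review starts at 16:51 − 60 min = 15:51.
So the all-hands ends at 15:51.
The standup starts at 15:51 − 225 min = 12:06.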